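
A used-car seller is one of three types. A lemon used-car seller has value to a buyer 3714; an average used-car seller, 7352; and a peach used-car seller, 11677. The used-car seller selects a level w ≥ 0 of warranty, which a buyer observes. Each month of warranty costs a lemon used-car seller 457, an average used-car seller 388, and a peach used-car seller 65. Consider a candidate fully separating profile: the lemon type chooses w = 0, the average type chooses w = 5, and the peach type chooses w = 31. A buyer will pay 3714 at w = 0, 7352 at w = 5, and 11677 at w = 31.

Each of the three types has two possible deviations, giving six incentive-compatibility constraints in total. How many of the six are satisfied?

5

Lemon (own payoff 3714): to w=5 gives 7352 − 457×5 = 5067 → profitable ✗; to w=31 gives 11677 − 457×31 = -2490 → no gain ✓.
Average (own payoff 7352 − 388×5 = 5412): to w=0 gives 3714 → no gain ✓; to w=31 gives 11677 − 388×31 = -351 → no gain ✓.
Peach (own payoff 11677 − 65×31 = 9662): to w=0 gives 3714 → no gain ✓; to w=5 gives 7352 − 65×5 = 7027 → no gain ✓.
5 of the 6 constraints hold; not an equilibrium.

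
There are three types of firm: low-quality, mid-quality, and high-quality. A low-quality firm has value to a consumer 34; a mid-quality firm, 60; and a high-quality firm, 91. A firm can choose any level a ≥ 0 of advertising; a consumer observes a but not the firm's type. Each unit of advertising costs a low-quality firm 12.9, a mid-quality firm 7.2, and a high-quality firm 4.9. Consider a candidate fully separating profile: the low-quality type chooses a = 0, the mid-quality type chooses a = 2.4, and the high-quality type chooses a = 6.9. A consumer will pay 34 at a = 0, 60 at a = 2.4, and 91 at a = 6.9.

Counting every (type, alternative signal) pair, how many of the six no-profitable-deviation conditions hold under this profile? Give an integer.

6

Mid-quality (own payoff 60 − 7.2×2.4 = 42.72): to a=0 gives 34 → no gain ✓; to a=6.9 gives 91 − 7.2×6.9 = 41.32 → no gain ✓.
High-quality (own payoff 91 − 4.9×6.9 = 57.19): to a=0 gives 34 → no gain ✓; to a=2.4 gives 60 − 4.9×2.4 = 48.24 → no gain ✓.
Low-quality (own payoff 34): to a=2.4 gives 60 − 12.9×2.4 = 29.04 → no gain ✓; to a=6.9 gives 91 − 12.9×6.9 = 1.99 → no gain ✓.
6 of the 6 constraints hold; this profile is a separating equilibrium.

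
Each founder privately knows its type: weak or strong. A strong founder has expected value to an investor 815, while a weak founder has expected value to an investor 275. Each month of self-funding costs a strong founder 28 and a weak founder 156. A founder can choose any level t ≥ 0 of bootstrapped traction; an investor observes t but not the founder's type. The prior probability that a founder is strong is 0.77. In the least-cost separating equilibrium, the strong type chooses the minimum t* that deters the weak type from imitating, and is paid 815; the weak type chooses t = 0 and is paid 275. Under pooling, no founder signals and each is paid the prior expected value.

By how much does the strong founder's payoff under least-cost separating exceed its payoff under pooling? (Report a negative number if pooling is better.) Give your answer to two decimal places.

27.28

Least-cost separating signal: t* solves 275 = 815 − 156·t*, so t* = (815 − 275)/156 ≈ 3.4615.
Strong type's separating payoff: 815 − 28 × t* = 815 − 28 × (815 − 275)/156 = 815 − 15120/156 ≈ 718.0769.
Pooling payoff: 0.77 × 815 + 0.23 × 275 = 690.8.
Difference: 718.0769 − 690.8 = 27.2769, i.e. 27.28 to two decimal places.
The strong type prefers to separate.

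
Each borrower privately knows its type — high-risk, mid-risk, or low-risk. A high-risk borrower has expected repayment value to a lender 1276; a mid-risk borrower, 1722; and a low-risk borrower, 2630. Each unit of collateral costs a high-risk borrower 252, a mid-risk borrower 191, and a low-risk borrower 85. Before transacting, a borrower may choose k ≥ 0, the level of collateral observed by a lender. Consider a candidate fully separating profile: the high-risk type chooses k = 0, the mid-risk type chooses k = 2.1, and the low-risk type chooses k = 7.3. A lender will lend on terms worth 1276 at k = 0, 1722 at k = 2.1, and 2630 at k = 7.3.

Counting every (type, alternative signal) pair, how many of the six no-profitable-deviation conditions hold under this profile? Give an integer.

Low-risk (own payoff 2630 − 85×7.3 = 2009.5): to k=0 gives 1276 → no gain ✓; to k=2.1 gives 1722 − 85×2.1 = 1543.5 → no gain ✓.
Mid-risk (own payoff 1722 − 191×2.1 = 1320.9): to k=0 gives 1276 → no gain ✓; to k=7.3 gives 2630 − 191×7.3 = 1235.7 → no gain ✓.
High-risk (own payoff 1276): to k=2.1 gives 1722 − 252×2.1 = 1192.8 → no gain ✓; to k=7.3 gives 2630 − 252×7.3 = 790.4 → no gain ✓.
6 of the 6 constraints hold; this profile is a separating equilibrium.

6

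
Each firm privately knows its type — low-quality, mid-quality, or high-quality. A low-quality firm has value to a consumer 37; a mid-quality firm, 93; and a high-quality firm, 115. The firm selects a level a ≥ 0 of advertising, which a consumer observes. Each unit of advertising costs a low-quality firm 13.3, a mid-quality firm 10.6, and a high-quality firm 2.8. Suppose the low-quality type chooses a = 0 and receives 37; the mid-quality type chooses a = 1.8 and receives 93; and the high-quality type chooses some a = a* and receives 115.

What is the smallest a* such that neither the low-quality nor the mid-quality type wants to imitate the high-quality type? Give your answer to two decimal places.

Low-quality type (on-path payoff 37) won't mimic when 37 ≥ 115 − 13.3·a*, i.e. a* ≥ 5.86.
Mid-quality type (on-path payoff 93 − 10.6×1.8 = 73.92) won't mimic when 73.92 ≥ 115 − 10.6·a*, i.e. a* ≥ 3.88.
Both must hold, so a* = max(5.86, 3.88) = 5.86. The low-quality type's constraint binds.

5.86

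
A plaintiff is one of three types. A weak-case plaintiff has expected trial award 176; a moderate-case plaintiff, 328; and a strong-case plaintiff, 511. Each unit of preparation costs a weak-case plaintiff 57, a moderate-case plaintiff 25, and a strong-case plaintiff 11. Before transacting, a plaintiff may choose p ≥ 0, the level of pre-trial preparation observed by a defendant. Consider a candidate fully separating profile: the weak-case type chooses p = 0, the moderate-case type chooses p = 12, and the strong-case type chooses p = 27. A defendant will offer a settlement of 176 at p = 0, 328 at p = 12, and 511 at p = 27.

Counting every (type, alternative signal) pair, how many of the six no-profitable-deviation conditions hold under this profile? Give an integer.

5

Weak-case (own payoff 176): to p=12 gives 328 − 57×12 = -356 → no gain ✓; to p=27 gives 511 − 57×27 = -1028 → no gain ✓.
Strong-case (own payoff 511 − 11×27 = 214): to p=0 gives 176 → no gain ✓; to p=12 gives 328 − 11×12 = 196 → no gain ✓.
Moderate-case (own payoff 328 − 25×12 = 28): to p=0 gives 176 → profitable ✗; to p=27 gives 511 − 25×27 = -164 → no gain ✓.
5 of the 6 constraints hold; not an equilibrium.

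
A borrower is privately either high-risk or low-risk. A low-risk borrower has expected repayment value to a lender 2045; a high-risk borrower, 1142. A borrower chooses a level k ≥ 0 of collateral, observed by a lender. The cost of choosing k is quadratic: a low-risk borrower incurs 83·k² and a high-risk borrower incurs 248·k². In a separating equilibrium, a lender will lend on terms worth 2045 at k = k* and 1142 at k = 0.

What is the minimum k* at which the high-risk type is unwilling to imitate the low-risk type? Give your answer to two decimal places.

1.91

The high-risk type at k = 0 receives 1142; imitating at k* yields 2045 − 248·k*².
Indifference: 1142 = 2045 − 248·k*², so k*² = (2045 − 1142) / 248 ≈ 3.6411.
k* = √3.6411 ≈ 1.91.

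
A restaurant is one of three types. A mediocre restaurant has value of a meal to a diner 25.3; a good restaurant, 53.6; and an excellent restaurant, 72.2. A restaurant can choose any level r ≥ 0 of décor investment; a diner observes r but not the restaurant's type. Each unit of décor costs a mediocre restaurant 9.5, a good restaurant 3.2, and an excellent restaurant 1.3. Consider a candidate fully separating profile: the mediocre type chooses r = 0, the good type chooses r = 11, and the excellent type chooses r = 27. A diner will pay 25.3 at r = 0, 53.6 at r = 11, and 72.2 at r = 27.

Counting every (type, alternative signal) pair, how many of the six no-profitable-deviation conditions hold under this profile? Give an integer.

4

Good (own payoff 53.6 − 3.2×11 = 18.4): to r=0 gives 25.3 → profitable ✗; to r=27 gives 72.2 − 3.2×27 = -14.2 → no gain ✓.
Excellent (own payoff 72.2 − 1.3×27 = 37.1): to r=0 gives 25.3 → no gain ✓; to r=11 gives 53.6 − 1.3×11 = 39.3 → profitable ✗.
Mediocre (own payoff 25.3): to r=11 gives 53.6 − 9.5×11 = -50.9 → no gain ✓; to r=27 gives 72.2 − 9.5×27 = -184.3 → no gain ✓.
4 of the 6 constraints hold; not an equilibrium.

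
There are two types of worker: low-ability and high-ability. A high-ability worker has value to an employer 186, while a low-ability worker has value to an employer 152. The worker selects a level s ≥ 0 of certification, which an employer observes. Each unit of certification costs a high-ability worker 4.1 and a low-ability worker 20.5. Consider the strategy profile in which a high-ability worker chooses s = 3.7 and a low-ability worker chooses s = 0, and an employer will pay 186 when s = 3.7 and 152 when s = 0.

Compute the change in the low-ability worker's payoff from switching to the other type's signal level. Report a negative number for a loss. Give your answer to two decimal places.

Playing s = 0 the low-ability worker receives 152.
Deviating to s = 3.7 brings payment 186 at cost 20.5 × 3.7 = 75.85, netting 110.15.
Gain from deviating: 110.15 − 152 = -41.85.
The gain is negative, so the low-ability type's incentive-compatibility constraint is satisfied.

-41.85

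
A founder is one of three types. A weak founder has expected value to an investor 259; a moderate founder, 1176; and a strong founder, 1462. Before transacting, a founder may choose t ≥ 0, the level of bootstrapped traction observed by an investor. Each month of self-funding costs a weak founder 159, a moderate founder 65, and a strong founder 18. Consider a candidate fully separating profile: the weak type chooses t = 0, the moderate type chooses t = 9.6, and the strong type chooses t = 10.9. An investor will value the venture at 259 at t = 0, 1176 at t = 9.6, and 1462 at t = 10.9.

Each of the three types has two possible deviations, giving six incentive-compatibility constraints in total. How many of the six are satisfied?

Moderate (own payoff 1176 − 65×9.6 = 552): to t=0 gives 259 → no gain ✓; to t=10.9 gives 1462 − 65×10.9 = 753.5 → profitable ✗.
Strong (own payoff 1462 − 18×10.9 = 1265.8): to t=0 gives 259 → no gain ✓; to t=9.6 gives 1176 − 18×9.6 = 1003.2 → no gain ✓.
Weak (own payoff 259): to t=9.6 gives 1176 − 159×9.6 = -350.4 → no gain ✓; to t=10.9 gives 1462 − 159×10.9 = -271.1 → no gain ✓.
5 of the 6 constraints hold; not an equilibrium.

5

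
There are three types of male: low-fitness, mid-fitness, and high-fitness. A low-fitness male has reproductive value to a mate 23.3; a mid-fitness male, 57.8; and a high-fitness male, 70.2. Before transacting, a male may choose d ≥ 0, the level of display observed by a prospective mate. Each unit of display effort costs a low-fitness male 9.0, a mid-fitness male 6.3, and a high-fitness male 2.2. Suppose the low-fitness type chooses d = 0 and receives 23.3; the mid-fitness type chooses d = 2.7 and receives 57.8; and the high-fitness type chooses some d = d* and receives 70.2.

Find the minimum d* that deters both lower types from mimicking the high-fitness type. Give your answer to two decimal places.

Low-fitness type (on-path payoff 23.3) won't mimic when 23.3 ≥ 70.2 − 9.0·d*, i.e. d* ≥ 5.21.
Mid-fitness type (on-path payoff 57.8 − 6.3×2.7 = 40.79) won't mimic when 40.79 ≥ 70.2 − 6.3·d*, i.e. d* ≥ 4.67.
Both must hold, so d* = max(5.21, 4.67) = 5.21. The low-fitness type's constraint binds.

5.21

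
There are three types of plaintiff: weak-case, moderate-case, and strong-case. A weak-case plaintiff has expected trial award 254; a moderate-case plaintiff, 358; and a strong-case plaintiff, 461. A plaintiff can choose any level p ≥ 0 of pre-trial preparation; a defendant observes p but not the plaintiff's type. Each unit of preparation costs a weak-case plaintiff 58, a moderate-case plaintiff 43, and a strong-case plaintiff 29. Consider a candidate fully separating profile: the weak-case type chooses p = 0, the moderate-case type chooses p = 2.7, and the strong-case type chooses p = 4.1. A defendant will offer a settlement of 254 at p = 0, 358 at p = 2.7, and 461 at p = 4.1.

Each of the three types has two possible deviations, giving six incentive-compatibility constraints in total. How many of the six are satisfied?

4

Strong-case (own payoff 461 − 29×4.1 = 342.1): to p=0 gives 254 → no gain ✓; to p=2.7 gives 358 − 29×2.7 = 279.7 → no gain ✓.
Weak-case (own payoff 254): to p=2.7 gives 358 − 58×2.7 = 201.4 → no gain ✓; to p=4.1 gives 461 − 58×4.1 = 223.2 → no gain ✓.
Moderate-case (own payoff 358 − 43×2.7 = 241.9): to p=0 gives 254 → profitable ✗; to p=4.1 gives 461 − 43×4.1 = 284.7 → profitable ✗.
4 of the 6 constraints hold; not an equilibrium.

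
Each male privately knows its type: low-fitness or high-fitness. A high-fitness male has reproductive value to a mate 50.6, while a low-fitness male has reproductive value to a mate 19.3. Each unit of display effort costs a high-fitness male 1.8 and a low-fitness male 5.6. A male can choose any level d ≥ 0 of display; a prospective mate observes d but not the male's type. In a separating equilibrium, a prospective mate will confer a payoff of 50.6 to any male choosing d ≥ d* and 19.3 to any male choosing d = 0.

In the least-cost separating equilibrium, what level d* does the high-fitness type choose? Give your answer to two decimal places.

5.59

A low-fitness male choosing d = 0 receives 19.3.
Imitating at d* instead would pay 50.6 at cost 5.6·d*, netting 50.6 − 5.6·d*.
Indifference: 19.3 = 50.6 − 5.6·d*, so d* = (50.6 − 19.3) / 5.6 ≈ 5.59.
This is the low-fitness type's binding incentive-compatibility constraint; any d ≥ 5.59 sustains separation on that side.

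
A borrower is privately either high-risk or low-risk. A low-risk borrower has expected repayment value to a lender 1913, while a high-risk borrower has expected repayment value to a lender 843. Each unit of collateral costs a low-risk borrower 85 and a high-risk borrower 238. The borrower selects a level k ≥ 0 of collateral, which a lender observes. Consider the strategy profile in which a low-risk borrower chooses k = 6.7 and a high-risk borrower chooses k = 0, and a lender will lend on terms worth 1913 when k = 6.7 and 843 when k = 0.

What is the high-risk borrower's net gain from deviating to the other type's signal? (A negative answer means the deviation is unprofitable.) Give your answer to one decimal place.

-524.6

Playing k = 0 the high-risk borrower receives 843.
Deviating to k = 6.7 brings payment 1913 at cost 238 × 6.7 = 1594.6, netting 318.4.
Gain from deviating: 318.4 − 843 = -524.6.
The gain is negative, so the high-risk type's incentive-compatibility constraint is satisfied.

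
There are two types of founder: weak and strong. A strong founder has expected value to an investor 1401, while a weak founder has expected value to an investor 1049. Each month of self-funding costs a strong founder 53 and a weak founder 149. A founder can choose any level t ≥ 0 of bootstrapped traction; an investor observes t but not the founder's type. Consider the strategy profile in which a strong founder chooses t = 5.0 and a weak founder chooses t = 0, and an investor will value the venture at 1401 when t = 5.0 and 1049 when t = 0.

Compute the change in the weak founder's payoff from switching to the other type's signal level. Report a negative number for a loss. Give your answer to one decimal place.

-393.0

Playing t = 0 the weak founder receives 1049.
Deviating to t = 5.0 brings payment 1401 at cost 149 × 5.0 = 745, netting 656.
Gain from deviating: 656 − 1049 = -393.0.
The gain is negative, so the weak type's incentive-compatibility constraint is satisfied.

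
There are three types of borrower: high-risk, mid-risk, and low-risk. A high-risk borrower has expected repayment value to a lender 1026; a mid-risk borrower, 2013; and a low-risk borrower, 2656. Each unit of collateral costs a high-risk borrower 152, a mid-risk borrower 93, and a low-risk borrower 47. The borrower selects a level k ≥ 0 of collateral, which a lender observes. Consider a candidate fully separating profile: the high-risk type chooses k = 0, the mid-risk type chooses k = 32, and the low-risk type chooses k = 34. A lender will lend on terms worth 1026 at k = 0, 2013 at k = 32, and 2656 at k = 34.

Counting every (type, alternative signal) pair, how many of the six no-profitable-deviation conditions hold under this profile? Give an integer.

High-risk (own payoff 1026): to k=32 gives 2013 − 152×32 = -2851 → no gain ✓; to k=34 gives 2656 − 152×34 = -2512 → no gain ✓.
Mid-risk (own payoff 2013 − 93×32 = -963): to k=0 gives 1026 → profitable ✗; to k=34 gives 2656 − 93×34 = -506 → profitable ✗.
Low-risk (own payoff 2656 − 47×34 = 1058): to k=0 gives 1026 → no gain ✓; to k=32 gives 2013 − 47×32 = 509 → no gain ✓.
4 of the 6 constraints hold; not an equilibrium.

4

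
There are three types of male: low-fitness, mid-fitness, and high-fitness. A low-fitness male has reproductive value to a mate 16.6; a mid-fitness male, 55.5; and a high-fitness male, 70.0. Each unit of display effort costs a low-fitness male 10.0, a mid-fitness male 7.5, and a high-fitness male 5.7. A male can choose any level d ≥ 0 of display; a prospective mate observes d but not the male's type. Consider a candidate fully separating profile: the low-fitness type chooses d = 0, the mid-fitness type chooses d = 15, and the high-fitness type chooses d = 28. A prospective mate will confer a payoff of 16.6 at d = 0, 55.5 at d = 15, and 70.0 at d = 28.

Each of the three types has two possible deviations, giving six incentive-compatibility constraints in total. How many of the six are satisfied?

High-fitness (own payoff 70.0 − 5.7×28 = -89.6): to d=0 gives 16.6 → profitable ✗; to d=15 gives 55.5 − 5.7×15 = -30 → profitable ✗.
Mid-fitness (own payoff 55.5 − 7.5×15 = -57): to d=0 gives 16.6 → profitable ✗; to d=28 gives 70.0 − 7.5×28 = -140 → no gain ✓.
Low-fitness (own payoff 16.6): to d=15 gives 55.5 − 10.0×15 = -94.5 → no gain ✓; to d=28 gives 70.0 − 10.0×28 = -210 → no gain ✓.
3 of the 6 constraints hold; not an equilibrium.

3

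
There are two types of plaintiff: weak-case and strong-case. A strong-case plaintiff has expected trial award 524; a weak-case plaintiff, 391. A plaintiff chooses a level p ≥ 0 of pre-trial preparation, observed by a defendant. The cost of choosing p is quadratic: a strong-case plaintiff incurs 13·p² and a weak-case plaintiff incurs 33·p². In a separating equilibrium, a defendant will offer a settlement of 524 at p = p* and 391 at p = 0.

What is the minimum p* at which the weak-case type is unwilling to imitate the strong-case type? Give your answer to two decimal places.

The weak-case type at p = 0 receives 391; imitating at p* yields 524 − 33·p*².
Indifference: 391 = 524 − 33·p*², so p*² = (524 − 391) / 33 ≈ 4.0303.
p* = √4.0303 ≈ 2.01.

2.01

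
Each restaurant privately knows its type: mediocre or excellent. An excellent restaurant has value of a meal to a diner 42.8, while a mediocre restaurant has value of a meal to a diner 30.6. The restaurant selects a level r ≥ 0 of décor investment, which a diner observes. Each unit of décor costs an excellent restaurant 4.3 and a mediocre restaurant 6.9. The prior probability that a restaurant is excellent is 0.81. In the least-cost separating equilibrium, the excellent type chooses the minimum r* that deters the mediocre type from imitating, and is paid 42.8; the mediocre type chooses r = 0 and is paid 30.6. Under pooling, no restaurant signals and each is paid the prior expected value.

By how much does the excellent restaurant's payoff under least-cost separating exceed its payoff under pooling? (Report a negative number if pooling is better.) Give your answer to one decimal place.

Least-cost separating signal: r* solves 30.6 = 42.8 − 6.9·r*, so r* = (42.8 − 30.6)/6.9 ≈ 1.7681.
Excellent type's separating payoff: 42.8 − 4.3 × r* = 42.8 − 4.3 × (42.8 − 30.6)/6.9 = 42.8 − 52.46/6.9 ≈ 35.197.
Pooling payoff: 0.81 × 42.8 + 0.19 × 30.6 = 40.482.
Difference: 35.197 − 40.482 = -5.285, i.e. -5.3 to one decimal place.
The excellent type would prefer the pooling outcome.

-5.3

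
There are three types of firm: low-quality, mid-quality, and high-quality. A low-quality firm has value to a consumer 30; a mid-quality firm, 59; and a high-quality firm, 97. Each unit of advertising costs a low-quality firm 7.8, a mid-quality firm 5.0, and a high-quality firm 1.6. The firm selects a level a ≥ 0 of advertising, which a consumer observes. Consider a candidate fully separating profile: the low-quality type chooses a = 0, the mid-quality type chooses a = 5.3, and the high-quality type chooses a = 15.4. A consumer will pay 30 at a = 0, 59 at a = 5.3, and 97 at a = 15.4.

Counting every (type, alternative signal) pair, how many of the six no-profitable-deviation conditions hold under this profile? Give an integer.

Low-quality (own payoff 30): to a=5.3 gives 59 − 7.8×5.3 = 17.66 → no gain ✓; to a=15.4 gives 97 − 7.8×15.4 = -23.12 → no gain ✓.
High-quality (own payoff 97 − 1.6×15.4 = 72.36): to a=0 gives 30 → no gain ✓; to a=5.3 gives 59 − 1.6×5.3 = 50.52 → no gain ✓.
Mid-quality (own payoff 59 − 5.0×5.3 = 32.5): to a=0 gives 30 → no gain ✓; to a=15.4 gives 97 − 5.0×15.4 = 20 → no gain ✓.
6 of the 6 constraints hold; this profile is a separating equilibrium.

6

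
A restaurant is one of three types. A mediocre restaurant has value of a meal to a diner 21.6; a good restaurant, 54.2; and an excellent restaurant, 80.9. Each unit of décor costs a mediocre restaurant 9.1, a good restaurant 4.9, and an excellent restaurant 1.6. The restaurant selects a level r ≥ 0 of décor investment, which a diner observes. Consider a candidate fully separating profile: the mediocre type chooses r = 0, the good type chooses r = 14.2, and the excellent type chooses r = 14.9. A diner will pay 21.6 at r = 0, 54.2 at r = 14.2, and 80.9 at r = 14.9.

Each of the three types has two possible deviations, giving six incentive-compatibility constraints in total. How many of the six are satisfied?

Excellent (own payoff 80.9 − 1.6×14.9 = 57.06): to r=0 gives 21.6 → no gain ✓; to r=14.2 gives 54.2 − 1.6×14.2 = 31.48 → no gain ✓.
Good (own payoff 54.2 − 4.9×14.2 = -15.38): to r=0 gives 21.6 → profitable ✗; to r=14.9 gives 80.9 − 4.9×14.9 = 7.89 → profitable ✗.
Mediocre (own payoff 21.6): to r=14.2 gives 54.2 − 9.1×14.2 = -75.02 → no gain ✓; to r=14.9 gives 80.9 − 9.1×14.9 = -54.69 → no gain ✓.
4 of the 6 constraints hold; not an equilibrium.

4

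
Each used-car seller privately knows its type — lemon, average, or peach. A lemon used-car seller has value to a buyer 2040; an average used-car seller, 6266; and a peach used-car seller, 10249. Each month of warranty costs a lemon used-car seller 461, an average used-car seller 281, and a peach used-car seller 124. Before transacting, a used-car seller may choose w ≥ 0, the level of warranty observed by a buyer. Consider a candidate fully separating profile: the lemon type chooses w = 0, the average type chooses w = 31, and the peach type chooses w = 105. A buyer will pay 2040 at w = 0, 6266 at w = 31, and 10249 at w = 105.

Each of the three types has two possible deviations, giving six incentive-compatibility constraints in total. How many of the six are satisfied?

3

Lemon (own payoff 2040): to w=31 gives 6266 − 461×31 = -8025 → no gain ✓; to w=105 gives 10249 − 461×105 = -38156 → no gain ✓.
Peach (own payoff 10249 − 124×105 = -2771): to w=0 gives 2040 → profitable ✗; to w=31 gives 6266 − 124×31 = 2422 → profitable ✗.
Average (own payoff 6266 − 281×31 = -2445): to w=0 gives 2040 → profitable ✗; to w=105 gives 10249 − 281×105 = -19256 → no gain ✓.
3 of the 6 constraints hold; not an equilibrium.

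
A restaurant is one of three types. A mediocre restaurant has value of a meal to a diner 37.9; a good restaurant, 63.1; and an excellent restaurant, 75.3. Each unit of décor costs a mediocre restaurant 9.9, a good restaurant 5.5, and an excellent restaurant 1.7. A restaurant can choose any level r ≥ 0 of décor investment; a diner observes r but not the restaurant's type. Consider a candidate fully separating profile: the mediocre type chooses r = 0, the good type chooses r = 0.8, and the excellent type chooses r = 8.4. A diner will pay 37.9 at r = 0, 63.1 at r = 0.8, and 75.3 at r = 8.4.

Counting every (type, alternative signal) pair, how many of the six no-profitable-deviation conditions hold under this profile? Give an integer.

Mediocre (own payoff 37.9): to r=0.8 gives 63.1 − 9.9×0.8 = 55.18 → profitable ✗; to r=8.4 gives 75.3 − 9.9×8.4 = -7.86 → no gain ✓.
Good (own payoff 63.1 − 5.5×0.8 = 58.7): to r=0 gives 37.9 → no gain ✓; to r=8.4 gives 75.3 − 5.5×8.4 = 29.1 → no gain ✓.
Excellent (own payoff 75.3 − 1.7×8.4 = 61.02): to r=0 gives 37.9 → no gain ✓; to r=0.8 gives 63.1 − 1.7×0.8 = 61.74 → profitable ✗.
4 of the 6 constraints hold; not an equilibrium.

4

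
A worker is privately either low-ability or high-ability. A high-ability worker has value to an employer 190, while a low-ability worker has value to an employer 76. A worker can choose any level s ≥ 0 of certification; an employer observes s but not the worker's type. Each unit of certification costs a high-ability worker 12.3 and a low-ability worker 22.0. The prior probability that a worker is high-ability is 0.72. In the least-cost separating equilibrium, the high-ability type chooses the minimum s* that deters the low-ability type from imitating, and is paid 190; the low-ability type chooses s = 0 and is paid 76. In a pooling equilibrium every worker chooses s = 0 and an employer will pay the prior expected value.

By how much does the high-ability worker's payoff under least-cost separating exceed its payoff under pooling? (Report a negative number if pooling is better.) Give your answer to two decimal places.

-31.82

Least-cost separating signal: s* solves 76 = 190 − 22.0·s*, so s* = (190 − 76)/22.0 ≈ 5.1818.
High-ability type's separating payoff: 190 − 12.3 × s* = 190 − 12.3 × (190 − 76)/22.0 = 190 − 1402.2/22.0 ≈ 126.2636.
Pooling payoff: 0.72 × 190 + 0.28 × 76 = 158.08.
Difference: 126.2636 − 158.08 = -31.8164, i.e. -31.82 to two decimal places.
The high-ability type would prefer the pooling outcome.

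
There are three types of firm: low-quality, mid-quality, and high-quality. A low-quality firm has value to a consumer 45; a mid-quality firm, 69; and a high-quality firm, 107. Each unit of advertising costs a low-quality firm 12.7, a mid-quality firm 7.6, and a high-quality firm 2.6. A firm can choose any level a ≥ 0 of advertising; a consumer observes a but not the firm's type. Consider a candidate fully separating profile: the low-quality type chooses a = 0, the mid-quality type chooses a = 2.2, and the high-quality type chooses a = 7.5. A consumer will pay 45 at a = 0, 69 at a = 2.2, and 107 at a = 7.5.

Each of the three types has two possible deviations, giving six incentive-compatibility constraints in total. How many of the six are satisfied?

Low-quality (own payoff 45): to a=2.2 gives 69 − 12.7×2.2 = 41.06 → no gain ✓; to a=7.5 gives 107 − 12.7×7.5 = 11.75 → no gain ✓.
High-quality (own payoff 107 − 2.6×7.5 = 87.5): to a=0 gives 45 → no gain ✓; to a=2.2 gives 69 − 2.6×2.2 = 63.28 → no gain ✓.
Mid-quality (own payoff 69 − 7.6×2.2 = 52.28): to a=0 gives 45 → no gain ✓; to a=7.5 gives 107 − 7.6×7.5 = 50 → no gain ✓.
6 of the 6 constraints hold; this profile is a separating equilibrium.

6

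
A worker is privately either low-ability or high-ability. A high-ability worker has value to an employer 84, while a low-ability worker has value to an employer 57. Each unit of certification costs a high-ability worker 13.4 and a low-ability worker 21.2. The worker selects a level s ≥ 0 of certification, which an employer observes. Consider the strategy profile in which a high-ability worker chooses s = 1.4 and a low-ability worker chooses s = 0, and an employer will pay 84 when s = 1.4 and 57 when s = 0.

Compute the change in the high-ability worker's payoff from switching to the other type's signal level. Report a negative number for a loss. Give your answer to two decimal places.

-8.24

Playing s = 1.4 the high-ability worker receives 84 − 13.4 × 1.4 = 65.24.
Deviating to s = 0 yields 57 instead.
Gain from deviating: 57 − 65.24 = -8.24.
The gain is negative, so the high-ability type's incentive-compatibility constraint is satisfied.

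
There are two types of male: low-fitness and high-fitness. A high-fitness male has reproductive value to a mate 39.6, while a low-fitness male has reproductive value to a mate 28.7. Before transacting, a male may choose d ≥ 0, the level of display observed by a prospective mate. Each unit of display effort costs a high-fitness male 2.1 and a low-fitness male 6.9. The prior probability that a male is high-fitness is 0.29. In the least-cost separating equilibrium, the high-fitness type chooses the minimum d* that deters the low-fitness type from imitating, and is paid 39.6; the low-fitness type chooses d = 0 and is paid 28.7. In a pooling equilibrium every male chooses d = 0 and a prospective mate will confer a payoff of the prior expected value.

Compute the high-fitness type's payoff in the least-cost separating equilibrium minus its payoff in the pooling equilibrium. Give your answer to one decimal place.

Least-cost separating signal: d* solves 28.7 = 39.6 − 6.9·d*, so d* = (39.6 − 28.7)/6.9 ≈ 1.5797.
High-fitness type's separating payoff: 39.6 − 2.1 × d* = 39.6 − 2.1 × (39.6 − 28.7)/6.9 = 39.6 − 22.89/6.9 ≈ 36.283.
Pooling payoff: 0.29 × 39.6 + 0.71 × 28.7 = 31.861.
Difference: 36.283 − 31.861 = 4.422, i.e. 4.4 to one decimal place.
The high-fitness type prefers to separate.

4.4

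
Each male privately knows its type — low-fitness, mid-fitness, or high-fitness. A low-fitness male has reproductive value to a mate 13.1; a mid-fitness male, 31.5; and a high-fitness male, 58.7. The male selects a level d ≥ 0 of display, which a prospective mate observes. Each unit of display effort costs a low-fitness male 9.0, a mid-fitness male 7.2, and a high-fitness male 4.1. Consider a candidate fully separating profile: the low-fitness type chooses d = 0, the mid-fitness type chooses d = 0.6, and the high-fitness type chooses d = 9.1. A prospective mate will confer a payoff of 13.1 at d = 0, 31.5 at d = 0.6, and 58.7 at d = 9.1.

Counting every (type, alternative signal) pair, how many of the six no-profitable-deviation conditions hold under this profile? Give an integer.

4

High-fitness (own payoff 58.7 − 4.1×9.1 = 21.39): to d=0 gives 13.1 → no gain ✓; to d=0.6 gives 31.5 − 4.1×0.6 = 29.04 → profitable ✗.
Mid-fitness (own payoff 31.5 − 7.2×0.6 = 27.18): to d=0 gives 13.1 → no gain ✓; to d=9.1 gives 58.7 − 7.2×9.1 = -6.82 → no gain ✓.
Low-fitness (own payoff 13.1): to d=0.6 gives 31.5 − 9.0×0.6 = 26.1 → profitable ✗; to d=9.1 gives 58.7 − 9.0×9.1 = -23.2 → no gain ✓.
4 of the 6 constraints hold; not an equilibrium.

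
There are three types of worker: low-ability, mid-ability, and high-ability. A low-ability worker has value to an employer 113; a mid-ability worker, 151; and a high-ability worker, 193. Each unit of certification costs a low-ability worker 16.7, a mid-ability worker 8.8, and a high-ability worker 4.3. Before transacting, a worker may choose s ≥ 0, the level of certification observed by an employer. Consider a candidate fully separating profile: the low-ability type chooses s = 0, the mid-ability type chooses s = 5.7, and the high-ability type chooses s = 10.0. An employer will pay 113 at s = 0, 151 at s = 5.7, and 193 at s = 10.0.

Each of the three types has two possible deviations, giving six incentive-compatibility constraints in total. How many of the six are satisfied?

Mid-ability (own payoff 151 − 8.8×5.7 = 100.84): to s=0 gives 113 → profitable ✗; to s=10.0 gives 193 − 8.8×10.0 = 105 → profitable ✗.
High-ability (own payoff 193 − 4.3×10.0 = 150): to s=0 gives 113 → no gain ✓; to s=5.7 gives 151 − 4.3×5.7 = 126.49 → no gain ✓.
Low-ability (own payoff 113): to s=5.7 gives 151 − 16.7×5.7 = 55.81 → no gain ✓; to s=10.0 gives 193 − 16.7×10.0 = 26 → no gain ✓.
4 of the 6 constraints hold; not an equilibrium.

4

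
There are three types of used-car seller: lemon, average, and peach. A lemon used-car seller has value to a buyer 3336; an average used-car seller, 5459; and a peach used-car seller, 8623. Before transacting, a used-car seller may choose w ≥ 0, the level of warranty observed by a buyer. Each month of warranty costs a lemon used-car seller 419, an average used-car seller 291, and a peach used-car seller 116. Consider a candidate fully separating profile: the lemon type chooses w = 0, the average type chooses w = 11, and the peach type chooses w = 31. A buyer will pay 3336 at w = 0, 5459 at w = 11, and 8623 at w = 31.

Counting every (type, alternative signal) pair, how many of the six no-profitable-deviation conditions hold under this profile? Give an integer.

Peach (own payoff 8623 − 116×31 = 5027): to w=0 gives 3336 → no gain ✓; to w=11 gives 5459 − 116×11 = 4183 → no gain ✓.
Lemon (own payoff 3336): to w=11 gives 5459 − 419×11 = 850 → no gain ✓; to w=31 gives 8623 − 419×31 = -4366 → no gain ✓.
Average (own payoff 5459 − 291×11 = 2258): to w=0 gives 3336 → profitable ✗; to w=31 gives 8623 − 291×31 = -398 → no gain ✓.
5 of the 6 constraints hold; not an equilibrium.

5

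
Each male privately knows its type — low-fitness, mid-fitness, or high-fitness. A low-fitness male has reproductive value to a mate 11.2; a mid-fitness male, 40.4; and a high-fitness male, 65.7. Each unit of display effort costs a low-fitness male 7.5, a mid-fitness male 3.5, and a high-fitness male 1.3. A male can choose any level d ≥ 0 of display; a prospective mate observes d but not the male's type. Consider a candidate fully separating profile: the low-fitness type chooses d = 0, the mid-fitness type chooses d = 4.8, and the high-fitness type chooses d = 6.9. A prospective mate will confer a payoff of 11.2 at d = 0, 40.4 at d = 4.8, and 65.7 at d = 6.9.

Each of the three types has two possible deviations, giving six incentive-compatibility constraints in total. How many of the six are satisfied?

4

High-fitness (own payoff 65.7 − 1.3×6.9 = 56.73): to d=0 gives 11.2 → no gain ✓; to d=4.8 gives 40.4 − 1.3×4.8 = 34.16 → no gain ✓.
Low-fitness (own payoff 11.2): to d=4.8 gives 40.4 − 7.5×4.8 = 4.4 → no gain ✓; to d=6.9 gives 65.7 − 7.5×6.9 = 13.95 → profitable ✗.
Mid-fitness (own payoff 40.4 − 3.5×4.8 = 23.6): to d=0 gives 11.2 → no gain ✓; to d=6.9 gives 65.7 − 3.5×6.9 = 41.55 → profitable ✗.
4 of the 6 constraints hold; not an equilibrium.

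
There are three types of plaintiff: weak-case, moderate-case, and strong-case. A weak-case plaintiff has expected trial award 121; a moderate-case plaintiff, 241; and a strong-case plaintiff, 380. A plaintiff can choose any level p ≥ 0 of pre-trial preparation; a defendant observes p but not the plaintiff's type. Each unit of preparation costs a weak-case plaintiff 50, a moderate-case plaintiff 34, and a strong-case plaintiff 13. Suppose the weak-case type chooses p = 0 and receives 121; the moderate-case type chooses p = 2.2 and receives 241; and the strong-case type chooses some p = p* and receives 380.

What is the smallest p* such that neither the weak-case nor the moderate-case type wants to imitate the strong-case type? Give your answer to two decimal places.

6.29

Weak-case type (on-path payoff 121) won't mimic when 121 ≥ 380 − 50·p*, i.e. p* ≥ 5.18.
Moderate-case type (on-path payoff 241 − 34×2.2 = 166.2) won't mimic when 166.2 ≥ 380 − 34·p*, i.e. p* ≥ 6.29.
Both must hold, so p* = max(5.18, 6.29) = 6.29. The moderate-case type's constraint binds.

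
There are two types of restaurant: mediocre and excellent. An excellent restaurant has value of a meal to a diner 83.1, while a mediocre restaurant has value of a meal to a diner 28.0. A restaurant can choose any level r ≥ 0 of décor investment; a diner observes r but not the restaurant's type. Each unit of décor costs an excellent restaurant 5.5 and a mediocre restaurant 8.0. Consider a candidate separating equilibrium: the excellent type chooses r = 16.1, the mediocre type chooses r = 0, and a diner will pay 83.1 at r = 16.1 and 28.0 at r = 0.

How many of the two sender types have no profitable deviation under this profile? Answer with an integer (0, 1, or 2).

1

Excellent type: signal → 83.1 − 5.5 × 16.1 = -5.45; deviate to 0 → 28.0. IC fails (-5.45 < 28.0).
Mediocre type: stay at 0 → 28.0; mimic → 83.1 − 8.0 × 16.1 = -45.7. IC holds (28.0 ≥ -45.7).
1 of 2 constraints hold, so this profile is not an equilibrium.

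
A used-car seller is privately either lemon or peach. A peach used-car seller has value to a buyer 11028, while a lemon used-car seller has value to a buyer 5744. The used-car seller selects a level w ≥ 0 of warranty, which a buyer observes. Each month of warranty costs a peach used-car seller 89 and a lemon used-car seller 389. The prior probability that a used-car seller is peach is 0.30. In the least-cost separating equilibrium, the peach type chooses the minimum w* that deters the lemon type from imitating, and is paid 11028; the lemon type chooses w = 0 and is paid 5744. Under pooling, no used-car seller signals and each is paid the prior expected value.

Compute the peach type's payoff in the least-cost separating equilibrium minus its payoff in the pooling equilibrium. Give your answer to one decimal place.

2489.9

Least-cost separating signal: w* solves 5744 = 11028 − 389·w*, so w* = (11028 − 5744)/389 ≈ 13.5835.
Peach type's separating payoff: 11028 − 89 × w* = 11028 − 89 × (11028 − 5744)/389 = 11028 − 470276/389 ≈ 9819.064.
Pooling payoff: 0.30 × 11028 + 0.70 × 5744 = 7329.2.
Difference: 9819.064 − 7329.2 = 2489.864, i.e. 2489.9 to one decimal place.
The peach type prefers to separate.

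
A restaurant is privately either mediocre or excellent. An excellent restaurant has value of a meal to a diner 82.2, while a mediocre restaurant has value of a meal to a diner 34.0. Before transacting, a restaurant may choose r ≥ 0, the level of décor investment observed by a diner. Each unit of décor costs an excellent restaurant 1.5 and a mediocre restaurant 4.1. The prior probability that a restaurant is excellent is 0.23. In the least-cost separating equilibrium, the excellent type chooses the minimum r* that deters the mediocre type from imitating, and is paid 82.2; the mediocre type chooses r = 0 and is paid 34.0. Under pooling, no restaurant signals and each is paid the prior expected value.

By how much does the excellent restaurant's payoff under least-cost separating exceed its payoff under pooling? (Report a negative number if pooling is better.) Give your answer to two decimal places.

19.48

Least-cost separating signal: r* solves 34.0 = 82.2 − 4.1·r*, so r* = (82.2 − 34.0)/4.1 ≈ 11.7561.
Excellent type's separating payoff: 82.2 − 1.5 × r* = 82.2 − 1.5 × (82.2 − 34.0)/4.1 = 82.2 − 72.3/4.1 ≈ 64.5659.
Pooling payoff: 0.23 × 82.2 + 0.77 × 34.0 = 45.086.
Difference: 64.5659 − 45.086 = 19.4799, i.e. 19.48 to two decimal places.
The excellent type prefers to separate.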